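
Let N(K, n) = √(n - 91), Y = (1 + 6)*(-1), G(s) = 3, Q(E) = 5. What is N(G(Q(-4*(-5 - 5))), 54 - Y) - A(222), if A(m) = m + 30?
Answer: -252 + I*√30 ≈ -252.0 + 5.4772*I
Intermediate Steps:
Y = -7 (Y = 7*(-1) = -7)
A(m) = 30 + m
N(K, n) = √(-91 + n)
N(G(Q(-4*(-5 - 5))), 54 - Y) - A(222) = √(-91 + (54 - 1*(-7))) - (30 + 222) = √(-91 + (54 + 7)) - 1*252 = √(-91 + 61) - 252 = √(-30) - 252 = I*√30 - 252 = -252 + I*√30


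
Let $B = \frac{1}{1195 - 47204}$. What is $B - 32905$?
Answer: $- \frac{1513926146}{46009} \approx -32905.0$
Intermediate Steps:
$B = - \frac{1}{46009}$ ($B = \frac{1}{-46009} = - \frac{1}{46009} \approx -2.1735 \cdot 10^{-5}$)
$B - 32905 = - \frac{1}{46009} - 32905 = - \frac{1513926146}{46009}$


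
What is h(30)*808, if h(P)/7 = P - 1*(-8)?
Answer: 214928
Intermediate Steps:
h(P) = 56 + 7*P (h(P) = 7*(P - 1*(-8)) = 7*(P + 8) = 7*(8 + P) = 56 + 7*P)
h(30)*808 = (56 + 7*30)*808 = (56 + 210)*808 = 266*808 = 214928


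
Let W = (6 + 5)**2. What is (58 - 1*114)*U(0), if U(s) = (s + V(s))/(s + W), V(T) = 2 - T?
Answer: -112/121 ≈ -0.92562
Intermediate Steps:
W = 121 (W = 11**2 = 121)
U(s) = 2/(121 + s) (U(s) = (s + (2 - s))/(s + 121) = 2/(121 + s))
(58 - 1*114)*U(0) = (58 - 1*114)*(2/(121 + 0)) = (58 - 114)*(2/121) = -112/121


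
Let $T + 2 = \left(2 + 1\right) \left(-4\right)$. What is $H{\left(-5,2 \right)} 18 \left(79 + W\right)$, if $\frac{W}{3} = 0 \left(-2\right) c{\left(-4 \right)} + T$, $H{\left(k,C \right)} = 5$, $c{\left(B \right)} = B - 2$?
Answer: $3330$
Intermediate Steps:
$c{\left(B \right)} = -2 + B$ ($c{\left(B \right)} = B - 2 = -2 + B$)
$T = -14$ ($T = -2 + \left(2 + 1\right) \left(-4\right) = -2 + 3 \left(-4\right) = -2 - 12 = -14$)
$W = -42$ ($W = 3 \left(0 \left(-2\right) \left(-2 - 4\right) - 14\right) = 3 \left(0 \left(-6\right) - 14\right) = 3 \left(0 - 14\right) = 3 \left(-14\right) = -42$)
$H{\left(-5,2 \right)} 18 \left(79 + W\right) = 5 \cdot 18 \left(79 - 42\right) = 90 \cdot 37 = 3330$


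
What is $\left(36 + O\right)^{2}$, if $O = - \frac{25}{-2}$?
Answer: $\frac{9409}{4} \approx 2352.3$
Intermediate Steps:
$O = \frac{25}{2}$ ($O = \left(-25\right) \left(- \frac{1}{2}\right) = \frac{25}{2} \approx 12.5$)
$\left(36 + O\right)^{2} = \left(36 + \frac{25}{2}\right)^{2} = \left(\frac{97}{2}\right)^{2} = \frac{9409}{4}$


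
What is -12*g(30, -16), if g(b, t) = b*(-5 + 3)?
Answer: 720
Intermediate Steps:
g(b, t) = -2*b (g(b, t) = b*(-2) = -2*b)
-12*g(30, -16) = -(-24)*30 = -12*(-60) = 720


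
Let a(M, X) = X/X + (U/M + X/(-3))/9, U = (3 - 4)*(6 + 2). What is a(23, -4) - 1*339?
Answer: -209830/621 ≈ -337.89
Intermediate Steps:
U = -8 (U = -1*8 = -8)
a(M, X) = 1 - 8/(9*M) - X/27 (a(M, X) = X/X + (-8/M + X/(-3))/9 = 1 + (-8/M + X*(-⅓))*(⅑) = 1 + (-8/M - X/3)*(⅑) = 1 + (-8/(9*M) - X/27) = 1 - 8/(9*M) - X/27)
a(23, -4) - 1*339 = (1/27)*(-24 + 23*(27 - 1*(-4)))/23 - 1*339 = (1/27)*(1/23)*(-24 + 23*(27 + 4)) - 339 = (1/27)*(1/23)*(-24 + 23*31) - 339 = (1/27)*(1/23)*(-24 + 713) - 339 = (1/27)*(1/23)*689 - 339 = 689/621 - 339 = -209830/621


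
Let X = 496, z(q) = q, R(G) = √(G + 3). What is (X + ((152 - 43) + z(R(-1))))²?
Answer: (605 + √2)² ≈ 3.6774e+5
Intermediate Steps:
R(G) = √(3 + G)
(X + ((152 - 43) + z(R(-1))))² = (496 + ((152 - 43) + √(3 - 1)))² = (496 + (109 + √2))² = (605 + √2)²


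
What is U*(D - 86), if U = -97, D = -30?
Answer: 11252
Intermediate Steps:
U*(D - 86) = -97*(-30 - 86) = -97*(-116) = 11252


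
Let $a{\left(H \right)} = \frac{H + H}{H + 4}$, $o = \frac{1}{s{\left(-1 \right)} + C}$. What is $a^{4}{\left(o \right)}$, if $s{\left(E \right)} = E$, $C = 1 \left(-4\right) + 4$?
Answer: $\frac{16}{81} \approx 0.19753$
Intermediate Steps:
$C = 0$ ($C = -4 + 4 = 0$)
$o = -1$ ($o = \frac{1}{-1 + 0} = \frac{1}{-1} = -1$)
$a{\left(H \right)} = \frac{2 H}{4 + H}$
$a^{4}{\left(o \right)} = \left(2 \left(-1\right) \frac{1}{4 - 1}\right)^{4} = \left(2 \left(-1\right) \frac{1}{3}\right)^{4} = \left(- \frac{2}{3}\right)^{4} = \frac{16}{81}$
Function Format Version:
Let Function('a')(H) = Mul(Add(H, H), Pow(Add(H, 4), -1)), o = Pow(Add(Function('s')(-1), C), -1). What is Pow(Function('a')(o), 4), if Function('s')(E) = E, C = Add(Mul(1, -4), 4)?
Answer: Rational(16, 81) ≈ 0.19753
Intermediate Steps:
C = 0 (C = Add(-4, 4) = 0)
o = -1 (o = Pow(Add(-1, 0), -1) = Pow(-1, -1) = -1)
Function('a')(H) = Mul(2, H, Pow(Add(4, H), -1)) (Function('a')(H) = Mul(Mul(2, H), Pow(Add(4, H), -1)) = Mul(2, H, Pow(Add(4, H), -1)))
Pow(Function('a')(o), 4) = Pow(Mul(2, -1, Pow(Add(4, -1), -1)), 4) = Pow(Mul(2, -1, Pow(3, -1)), 4) = Pow(Mul(2, -1, Rational(1, 3)), 4) = Pow(Rational(-2, 3), 4) = Rational(16, 81)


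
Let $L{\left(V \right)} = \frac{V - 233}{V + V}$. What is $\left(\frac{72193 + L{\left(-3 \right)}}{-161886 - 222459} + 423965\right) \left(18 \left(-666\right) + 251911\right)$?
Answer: $\frac{9021958687396538}{88695} \approx 1.0172 \cdot 10^{11}$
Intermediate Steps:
$L{\left(V \right)} = \frac{-233 + V}{2 V}$
$\left(\frac{72193 + L{\left(-3 \right)}}{-161886 - 222459} + 423965\right) \left(18 \left(-666\right) + 251911\right) = \left(\frac{72193 + \frac{-233 - 3}{2 \left(-3\right)}}{-161886 - 222459} + 423965\right) \left(18 \left(-666\right) + 251911\right) = \left(\frac{72193 + \frac{1}{2} \left(- \frac{1}{3}\right) \left(-236\right)}{-384345} + 423965\right) \left(-11988 + 251911\right) = \left(\left(72193 + \frac{118}{3}\right) \left(- \frac{1}{384345}\right) + 423965\right) 239923 = \left(\frac{216697}{3} \left(- \frac{1}{384345}\right) + 423965\right) 239923 = \left(- \frac{16669}{88695} + 423965\right) 239923 = \frac{37603559006}{88695} \cdot 239923 = \frac{9021958687396538}{88695}$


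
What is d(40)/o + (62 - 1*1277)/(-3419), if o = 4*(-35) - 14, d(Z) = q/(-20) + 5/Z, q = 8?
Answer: 683819/1914640 ≈ 0.35715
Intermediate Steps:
d(Z) = -⅖ + 5/Z (d(Z) = 8/(-20) + 5/Z = 8*(-1/20) + 5/Z = -⅖ + 5/Z)
o = -154 (o = -140 - 14 = -154)
d(40)/o + (62 - 1*1277)/(-3419) = (-⅖ + 5/40)/(-154) + (62 - 1*1277)/(-3419) = (-⅖ + 5*(1/40))*(-1/154) + (62 - 1277)*(-1/3419) = (-⅖ + ⅛)*(-1/154) - 1215*(-1/3419) = -11/40*(-1/154) + 1215/3419 = 1/560 + 1215/3419 = 683819/1914640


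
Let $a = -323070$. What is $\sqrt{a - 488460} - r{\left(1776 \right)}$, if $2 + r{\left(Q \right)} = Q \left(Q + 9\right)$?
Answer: $-3170158 + 3 i \sqrt{90170} \approx -3.1702 \cdot 10^{6} + 900.85 i$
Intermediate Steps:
$r{\left(Q \right)} = -2 + Q \left(9 + Q\right)$ ($r{\left(Q \right)} = -2 + Q \left(Q + 9\right) = -2 + Q \left(9 + Q\right)$)
$\sqrt{a - 488460} - r{\left(1776 \right)} = \sqrt{-323070 - 488460} - \left(-2 + 1776^{2} + 9 \cdot 1776\right) = \sqrt{-811530} - \left(-2 + 3154176 + 15984\right) = 3 i \sqrt{90170} - 3170158 = -3170158 + 3 i \sqrt{90170}$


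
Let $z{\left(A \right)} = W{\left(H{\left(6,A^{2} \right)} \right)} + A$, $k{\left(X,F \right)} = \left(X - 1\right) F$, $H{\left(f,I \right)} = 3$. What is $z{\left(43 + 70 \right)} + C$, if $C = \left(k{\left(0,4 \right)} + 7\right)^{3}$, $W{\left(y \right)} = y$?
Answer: $143$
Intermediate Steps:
$k{\left(X,F \right)} = F \left(-1 + X\right)$ ($k{\left(X,F \right)} = \left(-1 + X\right) F = F \left(-1 + X\right)$)
$z{\left(A \right)} = 3 + A$
$C = 27$ ($C = \left(4 \left(-1 + 0\right) + 7\right)^{3} = \left(4 \left(-1\right) + 7\right)^{3} = \left(-4 + 7\right)^{3} = 3^{3} = 27$)
$z{\left(43 + 70 \right)} + C = \left(3 + \left(43 + 70\right)\right) + 27 = \left(3 + 113\right) + 27 = 116 + 27 = 143$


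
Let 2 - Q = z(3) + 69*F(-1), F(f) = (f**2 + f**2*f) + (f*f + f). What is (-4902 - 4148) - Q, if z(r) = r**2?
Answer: -9043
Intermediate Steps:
F(f) = f + f**3 + 2*f**2 (F(f) = (f**2 + f**3) + (f**2 + f) = (f**2 + f**3) + (f + f**2) = f + f**3 + 2*f**2)
Q = -7 (Q = 2 - (3**2 + 69*(-(1 + (-1)**2 + 2*(-1)))) = 2 - (9 + 69*(-(1 + 1 - 2))) = 2 - (9 + 69*(-1*0)) = 2 - (9 + 69*0) = 2 - (9 + 0) = 2 - 1*9 = 2 - 9 = -7)
(-4902 - 4148) - Q = (-4902 - 4148) - 1*(-7) = -9050 + 7 = -9043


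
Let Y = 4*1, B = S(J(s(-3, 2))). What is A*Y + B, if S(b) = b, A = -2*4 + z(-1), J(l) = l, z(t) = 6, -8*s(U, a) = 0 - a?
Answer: -31/4 ≈ -7.7500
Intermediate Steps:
s(U, a) = a/8 (s(U, a) = -(0 - a)/8 = -(-1)*a/8 = a/8)
A = -2 (A = -2*4 + 6 = -8 + 6 = -2)
B = ¼ (B = (⅛)*2 = ¼ ≈ 0.25000)
Y = 4
A*Y + B = -2*4 + ¼ = -8 + ¼ = -31/4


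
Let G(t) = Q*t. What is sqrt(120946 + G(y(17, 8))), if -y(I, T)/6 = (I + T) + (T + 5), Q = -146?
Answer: sqrt(154234) ≈ 392.73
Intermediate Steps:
y(I, T) = -30 - 12*T - 6*I (y(I, T) = -6*((I + T) + (T + 5)) = -6*((I + T) + (5 + T)) = -6*(5 + I + 2*T) = -30 - 12*T - 6*I)
G(t) = -146*t
sqrt(120946 + G(y(17, 8))) = sqrt(120946 - 146*(-30 - 12*8 - 6*17)) = sqrt(120946 - 146*(-30 - 96 - 102)) = sqrt(120946 - 146*(-228)) = sqrt(120946 + 33288) = sqrt(154234)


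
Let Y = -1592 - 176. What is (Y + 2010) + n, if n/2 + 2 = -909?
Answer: -1580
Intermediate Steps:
n = -1822 (n = -4 + 2*(-909) = -4 - 1818 = -1822)
Y = -1768
(Y + 2010) + n = (-1768 + 2010) - 1822 = 242 - 1822 = -1580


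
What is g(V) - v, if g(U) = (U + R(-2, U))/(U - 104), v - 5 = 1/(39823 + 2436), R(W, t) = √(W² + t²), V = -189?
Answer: -53922777/12381887 - 5*√1429/293 ≈ -5.0001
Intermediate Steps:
v = 211296/42259 (v = 5 + 1/(39823 + 2436) = 5 + 1/42259 = 211296/42259 ≈ 5.0000)
g(U) = (U + √(4 + U²))/(-104 + U) (g(U) = (U + √((-2)² + U²))/(U - 104) = (U + √(4 + U²))/(-104 + U))
g(V) - v = (-189 + √(4 + (-189)²))/(-104 - 189) - 1*211296/42259 = (-189 + √(4 + 35721))/(-293) - 211296/42259 = -(-189 + √35725)/293 - 211296/42259 = -(-189 + 5*√1429)/293 - 211296/42259 = (189/293 - 5*√1429/293) - 211296/42259 = -53922777/12381887 - 5*√1429/293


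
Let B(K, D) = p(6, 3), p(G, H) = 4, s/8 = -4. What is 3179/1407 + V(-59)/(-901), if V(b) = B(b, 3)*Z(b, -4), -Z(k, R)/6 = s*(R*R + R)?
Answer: -10102633/1267707 ≈ -7.9692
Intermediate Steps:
s = -32 (s = 8*(-4) = -32)
B(K, D) = 4
Z(k, R) = 192*R + 192*R² (Z(k, R) = -(-192)*(R*R + R) = -(-192)*(R² + R) = -(-192)*(R + R²) = -6*(-32*R - 32*R²) = 192*R + 192*R²)
V(b) = 9216 (V(b) = 4*(192*(-4)*(1 - 4)) = 4*(192*(-4)*(-3)) = 4*2304 = 9216)
3179/1407 + V(-59)/(-901) = 3179/1407 + 9216/(-901) = 3179*(1/1407) + 9216*(-1/901) = 3179/1407 - 9216/901 = -10102633/1267707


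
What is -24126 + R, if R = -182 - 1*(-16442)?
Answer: -7866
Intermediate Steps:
R = 16260 (R = -182 + 16442 = 16260)
-24126 + R = -24126 + 16260 = -7866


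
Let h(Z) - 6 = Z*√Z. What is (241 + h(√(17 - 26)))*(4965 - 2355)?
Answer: 644670 + 7830*√3*I^(3/2) ≈ 6.3508e+5 + 9589.8*I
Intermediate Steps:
h(Z) = 6 + Z^(3/2) (h(Z) = 6 + Z*√Z = 6 + Z^(3/2))
(241 + h(√(17 - 26)))*(4965 - 2355) = (241 + (6 + (√(17 - 26))^(3/2)))*(4965 - 2355) = (241 + (6 + (√(-9))^(3/2)))*2610 = (241 + (6 + (3*I)^(3/2)))*2610 = (241 + (6 + 3*√3*I^(3/2)))*2610 = (247 + 3*√3*I^(3/2))*2610 = 644670 + 7830*√3*I^(3/2)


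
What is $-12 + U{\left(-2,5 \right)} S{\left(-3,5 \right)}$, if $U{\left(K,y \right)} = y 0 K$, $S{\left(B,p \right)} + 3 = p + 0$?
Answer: $-12$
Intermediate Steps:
$S{\left(B,p \right)} = -3 + p$ ($S{\left(B,p \right)} = -3 + \left(p + 0\right) = -3 + p$)
$U{\left(K,y \right)} = 0$ ($U{\left(K,y \right)} = 0 K = 0$)
$-12 + U{\left(-2,5 \right)} S{\left(-3,5 \right)} = -12 + 0 \left(-3 + 5\right) = -12 + 0 \cdot 2 = -12 + 0 = -12$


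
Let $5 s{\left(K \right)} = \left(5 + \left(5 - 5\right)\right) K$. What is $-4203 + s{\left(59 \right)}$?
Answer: $-4144$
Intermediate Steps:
$s{\left(K \right)} = K$ ($s{\left(K \right)} = \frac{\left(5 + \left(5 - 5\right)\right) K}{5} = \frac{\left(5 + 0\right) K}{5} = \frac{5 K}{5} = K$)
$-4203 + s{\left(59 \right)} = -4203 + 59 = -4144$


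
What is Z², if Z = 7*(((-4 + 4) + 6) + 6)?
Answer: 7056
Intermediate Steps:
Z = 84 (Z = 7*((0 + 6) + 6) = 7*(6 + 6) = 7*12 = 84)
Z² = 84² = 7056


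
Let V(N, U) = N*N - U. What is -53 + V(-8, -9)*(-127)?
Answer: -9324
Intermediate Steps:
V(N, U) = N**2 - U
-53 + V(-8, -9)*(-127) = -53 + ((-8)**2 - 1*(-9))*(-127) = -53 + (64 + 9)*(-127) = -53 + 73*(-127) = -53 - 9271 = -9324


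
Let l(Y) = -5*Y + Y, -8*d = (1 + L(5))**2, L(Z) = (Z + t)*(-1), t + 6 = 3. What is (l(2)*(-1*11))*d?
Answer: -11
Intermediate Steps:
t = -3 (t = -6 + 3 = -3)
L(Z) = 3 - Z (L(Z) = (Z - 3)*(-1) = (-3 + Z)*(-1) = 3 - Z)
d = -1/8 (d = -(1 + (3 - 1*5))**2/8 = -(1 + (3 - 5))**2/8 = -(1 - 2)**2/8 = -1/8*(-1)**2 = -1/8*1 = -1/8 ≈ -0.12500)
l(Y) = -4*Y
(l(2)*(-1*11))*d = ((-4*2)*(-1*11))*(-1/8) = -8*(-11)*(-1/8) = 88*(-1/8) = -11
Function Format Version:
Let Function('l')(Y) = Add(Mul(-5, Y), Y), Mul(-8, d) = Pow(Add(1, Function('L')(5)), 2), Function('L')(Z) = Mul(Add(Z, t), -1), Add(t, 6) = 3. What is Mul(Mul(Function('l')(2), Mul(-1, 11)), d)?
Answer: -11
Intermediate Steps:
t = -3 (t = Add(-6, 3) = -3)
Function('L')(Z) = Add(3, Mul(-1, Z)) (Function('L')(Z) = Mul(Add(Z, -3), -1) = Mul(Add(-3, Z), -1) = Add(3, Mul(-1, Z)))
d = Rational(-1, 8) (d = Mul(Rational(-1, 8), Pow(Add(1, Add(3, Mul(-1, 5))), 2)) = Mul(Rational(-1, 8), Pow(Add(1, Add(3, -5)), 2)) = Mul(Rational(-1, 8), Pow(Add(1, -2), 2)) = Mul(Rational(-1, 8), Pow(-1, 2)) = Mul(Rational(-1, 8), 1) = Rational(-1, 8) ≈ -0.12500)
Function('l')(Y) = Mul(-4, Y)
Mul(Mul(Function('l')(2), Mul(-1, 11)), d) = Mul(Mul(Mul(-4, 2), Mul(-1, 11)), Rational(-1, 8)) = Mul(Mul(-8, -11), Rational(-1, 8)) = Mul(88, Rational(-1, 8)) = -11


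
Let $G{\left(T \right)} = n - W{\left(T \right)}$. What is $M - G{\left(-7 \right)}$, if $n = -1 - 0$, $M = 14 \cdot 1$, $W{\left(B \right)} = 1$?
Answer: $16$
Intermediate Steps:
$M = 14$
$n = -1$ ($n = -1 + 0 = -1$)
$G{\left(T \right)} = -2$ ($G{\left(T \right)} = -1 - 1 = -2$)
$M - G{\left(-7 \right)} = 14 - -2 = 14 + 2 = 16$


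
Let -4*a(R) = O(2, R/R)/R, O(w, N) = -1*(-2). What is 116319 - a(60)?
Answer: 13958281/120 ≈ 1.1632e+5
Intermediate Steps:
O(w, N) = 2
a(R) = -1/(2*R)
116319 - a(60) = 116319 - (-1)/(2*60) = 116319 - 1*(-1/120) = 116319 + 1/120 = 13958281/120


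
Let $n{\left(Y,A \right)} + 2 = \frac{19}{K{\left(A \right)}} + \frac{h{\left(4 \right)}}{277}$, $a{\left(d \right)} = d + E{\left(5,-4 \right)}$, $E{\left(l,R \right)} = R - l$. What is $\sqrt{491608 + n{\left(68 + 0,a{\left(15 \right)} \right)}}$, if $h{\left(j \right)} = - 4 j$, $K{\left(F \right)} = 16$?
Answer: $\frac{\sqrt{603528375323}}{1108} \approx 701.15$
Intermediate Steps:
$a{\left(d \right)} = -9 + d$ ($a{\left(d \right)} = d - 9 = -9 + d$)
$n{\left(Y,A \right)} = - \frac{3857}{4432}$ ($n{\left(Y,A \right)} = -2 + \left(\frac{19}{16} + \frac{\left(-4\right) 4}{277}\right) = -2 + \left(19 \cdot \frac{1}{16} - \frac{16}{277}\right) = -2 + \left(\frac{19}{16} - \frac{16}{277}\right) = -2 + \frac{5007}{4432} = - \frac{3857}{4432}$)
$\sqrt{491608 + n{\left(68 + 0,a{\left(15 \right)} \right)}} = \sqrt{491608 - \frac{3857}{4432}} = \sqrt{\frac{2178802799}{4432}} = \frac{\sqrt{603528375323}}{1108}$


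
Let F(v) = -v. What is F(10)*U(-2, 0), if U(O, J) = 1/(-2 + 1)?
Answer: 10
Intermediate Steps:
U(O, J) = -1 (U(O, J) = 1/(-1) = -1)
F(10)*U(-2, 0) = -1*10*(-1) = -10*(-1) = 10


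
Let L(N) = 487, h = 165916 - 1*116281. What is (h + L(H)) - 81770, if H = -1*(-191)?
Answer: -31648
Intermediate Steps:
h = 49635 (h = 165916 - 116281 = 49635)
H = 191
(h + L(H)) - 81770 = (49635 + 487) - 81770 = 50122 - 81770 = -31648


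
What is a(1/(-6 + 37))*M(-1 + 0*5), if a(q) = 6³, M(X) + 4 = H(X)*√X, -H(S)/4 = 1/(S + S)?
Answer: -864 + 432*I ≈ -864.0 + 432.0*I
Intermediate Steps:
H(S) = -2/S (H(S) = -4/(S + S) = -4*1/(2*S) = -2/S)
M(X) = -4 - 2/√X (M(X) = -4 + (-2/X)*√X = -4 - 2/√X)
a(q) = 216
a(1/(-6 + 37))*M(-1 + 0*5) = 216*(-4 - 2/√(-1 + 0*5)) = 216*(-4 - 2/√(-1 + 0)) = 216*(-4 - (-2)*I) = 216*(-4 + 2*I) = -864 + 432*I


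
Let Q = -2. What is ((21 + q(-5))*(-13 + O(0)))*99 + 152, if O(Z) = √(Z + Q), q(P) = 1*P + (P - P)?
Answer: -20440 + 1584*I*√2 ≈ -20440.0 + 2240.1*I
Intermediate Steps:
q(P) = P (q(P) = P + 0 = P)
O(Z) = √(-2 + Z) (O(Z) = √(Z - 2) = √(-2 + Z))
((21 + q(-5))*(-13 + O(0)))*99 + 152 = ((21 - 5)*(-13 + √(-2 + 0)))*99 + 152 = (16*(-13 + √(-2)))*99 + 152 = (16*(-13 + I*√2))*99 + 152 = (-208 + 16*I*√2)*99 + 152 = (-20592 + 1584*I*√2) + 152 = -20440 + 1584*I*√2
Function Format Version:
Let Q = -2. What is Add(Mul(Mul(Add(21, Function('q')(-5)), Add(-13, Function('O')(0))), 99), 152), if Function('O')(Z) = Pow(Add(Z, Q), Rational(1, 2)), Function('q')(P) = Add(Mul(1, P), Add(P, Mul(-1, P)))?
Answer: Add(-20440, Mul(1584, I, Pow(2, Rational(1, 2)))) ≈ Add(-20440., Mul(2240.1, I))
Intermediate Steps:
Function('q')(P) = P (Function('q')(P) = Add(P, 0) = P)
Function('O')(Z) = Pow(Add(-2, Z), Rational(1, 2)) (Function('O')(Z) = Pow(Add(Z, -2), Rational(1, 2)) = Pow(Add(-2, Z), Rational(1, 2)))
Add(Mul(Mul(Add(21, Function('q')(-5)), Add(-13, Function('O')(0))), 99), 152) = Add(Mul(Mul(Add(21, -5), Add(-13, Pow(Add(-2, 0), Rational(1, 2)))), 99), 152) = Add(Mul(Mul(16, Add(-13, Pow(-2, Rational(1, 2)))), 99), 152) = Add(Mul(Mul(16, Add(-13, Mul(I, Pow(2, Rational(1, 2))))), 99), 152) = Add(Mul(Add(-208, Mul(16, I, Pow(2, Rational(1, 2)))), 99), 152) = Add(Add(-20592, Mul(1584, I, Pow(2, Rational(1, 2)))), 152) = Add(-20440, Mul(1584, I, Pow(2, Rational(1, 2))))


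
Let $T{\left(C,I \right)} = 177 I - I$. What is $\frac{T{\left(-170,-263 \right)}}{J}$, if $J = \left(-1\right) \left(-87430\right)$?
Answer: $- \frac{23144}{43715} \approx -0.52943$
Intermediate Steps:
$J = 87430$
$T{\left(C,I \right)} = 176 I$
$\frac{T{\left(-170,-263 \right)}}{J} = \frac{176 \left(-263\right)}{87430} = \left(-46288\right) \frac{1}{87430} = - \frac{23144}{43715}$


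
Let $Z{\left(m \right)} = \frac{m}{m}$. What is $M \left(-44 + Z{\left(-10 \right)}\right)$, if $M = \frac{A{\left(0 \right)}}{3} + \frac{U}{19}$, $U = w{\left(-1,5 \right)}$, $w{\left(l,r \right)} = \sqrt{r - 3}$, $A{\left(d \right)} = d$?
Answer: $- \frac{43 \sqrt{2}}{19} \approx -3.2006$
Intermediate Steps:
$w{\left(l,r \right)} = \sqrt{-3 + r}$
$U = \sqrt{2}$ ($U = \sqrt{-3 + 5} = \sqrt{2} \approx 1.4142$)
$Z{\left(m \right)} = 1$
$M = \frac{\sqrt{2}}{19}$ ($M = \frac{0}{3} + \frac{\sqrt{2}}{19} = 0 \cdot \frac{1}{3} + \sqrt{2} \cdot \frac{1}{19} = 0 + \frac{\sqrt{2}}{19} = \frac{\sqrt{2}}{19} \approx 0.074432$)
$M \left(-44 + Z{\left(-10 \right)}\right) = \frac{\sqrt{2}}{19} \left(-44 + 1\right) = \frac{\sqrt{2}}{19} \left(-43\right) = - \frac{43 \sqrt{2}}{19}$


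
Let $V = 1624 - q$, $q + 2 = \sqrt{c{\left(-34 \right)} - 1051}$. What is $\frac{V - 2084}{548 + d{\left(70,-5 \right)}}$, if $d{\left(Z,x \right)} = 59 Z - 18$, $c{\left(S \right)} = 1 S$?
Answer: $- \frac{229}{2330} - \frac{i \sqrt{1085}}{4660} \approx -0.098283 - 0.0070685 i$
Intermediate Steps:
$c{\left(S \right)} = S$
$q = -2 + i \sqrt{1085}$ ($q = -2 + \sqrt{-34 - 1051} = -2 + \sqrt{-1085} = -2 + i \sqrt{1085} \approx -2.0 + 32.939 i$)
$d{\left(Z,x \right)} = -18 + 59 Z$
$V = 1626 - i \sqrt{1085}$ ($V = 1624 - \left(-2 + i \sqrt{1085}\right) = 1624 + \left(2 - i \sqrt{1085}\right) = 1626 - i \sqrt{1085} \approx 1626.0 - 32.939 i$)
$\frac{V - 2084}{548 + d{\left(70,-5 \right)}} = \frac{\left(1626 - i \sqrt{1085}\right) - 2084}{548 + \left(-18 + 59 \cdot 70\right)} = \frac{-458 - i \sqrt{1085}}{548 + \left(-18 + 4130\right)} = \frac{-458 - i \sqrt{1085}}{548 + 4112} = \frac{-458 - i \sqrt{1085}}{4660} = \left(-458 - i \sqrt{1085}\right) \frac{1}{4660} = - \frac{229}{2330} - \frac{i \sqrt{1085}}{4660}$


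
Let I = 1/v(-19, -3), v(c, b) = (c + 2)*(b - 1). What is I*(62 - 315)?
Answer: -253/68 ≈ -3.7206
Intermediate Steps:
v(c, b) = (-1 + b)*(2 + c) (v(c, b) = (2 + c)*(-1 + b) = (-1 + b)*(2 + c))
I = 1/68 (I = 1/(-2 - 1*(-19) + 2*(-3) - 3*(-19)) = 1/(-2 + 19 - 6 + 57) = 1/68 ≈ 0.014706)
I*(62 - 315) = (62 - 315)/68 = (1/68)*(-253) = -253/68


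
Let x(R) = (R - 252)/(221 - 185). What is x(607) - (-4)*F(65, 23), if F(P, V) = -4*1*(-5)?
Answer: 3235/36 ≈ 89.861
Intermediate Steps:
F(P, V) = 20 (F(P, V) = -4*(-5) = 20)
x(R) = -7 + R/36 (x(R) = (-252 + R)/36 = (-252 + R)*(1/36) = -7 + R/36)
x(607) - (-4)*F(65, 23) = (-7 + (1/36)*607) - (-4)*20 = (-7 + 607/36) - 1*(-80) = 355/36 + 80 = 3235/36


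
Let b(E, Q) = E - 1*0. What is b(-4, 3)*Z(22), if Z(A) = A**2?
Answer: -1936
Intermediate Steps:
b(E, Q) = E (b(E, Q) = E + 0 = E)
b(-4, 3)*Z(22) = -4*22**2 = -4*484 = -1936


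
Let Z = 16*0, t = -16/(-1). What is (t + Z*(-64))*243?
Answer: 3888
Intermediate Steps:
t = 16 (t = -16*(-1) = 16)
Z = 0
(t + Z*(-64))*243 = (16 + 0*(-64))*243 = (16 + 0)*243 = 16*243 = 3888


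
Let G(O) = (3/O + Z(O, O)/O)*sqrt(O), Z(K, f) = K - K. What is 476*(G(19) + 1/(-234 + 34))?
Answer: -119/50 + 1428*sqrt(19)/19 ≈ 325.23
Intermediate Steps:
Z(K, f) = 0
G(O) = 3/sqrt(O) (G(O) = (3/O + 0/O)*sqrt(O) = (3/O + 0)*sqrt(O) = (3/O)*sqrt(O) = 3/sqrt(O))
476*(G(19) + 1/(-234 + 34)) = 476*(3/sqrt(19) + 1/(-234 + 34)) = 476*(3*(sqrt(19)/19) + 1/(-200)) = 476*(3*sqrt(19)/19 - 1/200) = 476*(-1/200 + 3*sqrt(19)/19) = -119/50 + 1428*sqrt(19)/19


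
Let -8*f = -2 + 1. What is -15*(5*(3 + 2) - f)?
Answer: -2985/8 ≈ -373.13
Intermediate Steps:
f = ⅛ (f = -(-2 + 1)/8 = -⅛*(-1) = ⅛ ≈ 0.12500)
-15*(5*(3 + 2) - f) = -15*(5*(3 + 2) - 1*⅛) = -15*(5*5 - ⅛) = -15*(25 - ⅛) = -15*199/8 = -2985/8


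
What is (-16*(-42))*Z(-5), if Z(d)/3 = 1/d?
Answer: -2016/5 ≈ -403.20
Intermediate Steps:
Z(d) = 3/d (Z(d) = 3*(1/d) = 3/d)
(-16*(-42))*Z(-5) = (-16*(-42))*(3/(-5)) = 672*(3*(-⅕)) = 672*(-⅗) = -2016/5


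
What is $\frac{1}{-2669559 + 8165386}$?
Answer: $\frac{1}{5495827} \approx 1.8196 \cdot 10^{-7}$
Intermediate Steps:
$\frac{1}{-2669559 + 8165386} = \frac{1}{5495827}$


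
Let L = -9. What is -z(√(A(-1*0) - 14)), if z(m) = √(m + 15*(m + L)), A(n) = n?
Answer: -√(-135 + 16*I*√14) ≈ -2.5178 - 11.889*I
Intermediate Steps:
z(m) = √(-135 + 16*m) (z(m) = √(m + 15*(m - 9)) = √(m + 15*(-9 + m)) = √(m + (-135 + 15*m)) = √(-135 + 16*m))
-z(√(A(-1*0) - 14)) = -√(-135 + 16*√(-1*0 - 14)) = -√(-135 + 16*√(0 - 14)) = -√(-135 + 16*√(-14)) = -√(-135 + 16*(I*√14)) = -√(-135 + 16*I*√14)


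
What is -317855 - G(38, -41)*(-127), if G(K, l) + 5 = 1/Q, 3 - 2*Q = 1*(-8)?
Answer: -3503136/11 ≈ -3.1847e+5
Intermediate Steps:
Q = 11/2 (Q = 3/2 - (-8)/2 = 3/2 - ½*(-8) = 3/2 + 4 = 11/2 ≈ 5.5000)
G(K, l) = -53/11 (G(K, l) = -5 + 1/(11/2) = -5 + 2/11 = -53/11)
-317855 - G(38, -41)*(-127) = -317855 - (-53)*(-127)/11 = -317855 - 1*6731/11 = -317855 - 6731/11 = -3503136/11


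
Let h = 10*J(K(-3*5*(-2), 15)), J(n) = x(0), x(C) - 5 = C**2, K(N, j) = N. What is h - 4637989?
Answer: -4637939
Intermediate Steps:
x(C) = 5 + C**2
J(n) = 5 (J(n) = 5 + 0**2 = 5 + 0 = 5)
h = 50 (h = 10*5 = 50)
h - 4637989 = 50 - 4637989 = -4637939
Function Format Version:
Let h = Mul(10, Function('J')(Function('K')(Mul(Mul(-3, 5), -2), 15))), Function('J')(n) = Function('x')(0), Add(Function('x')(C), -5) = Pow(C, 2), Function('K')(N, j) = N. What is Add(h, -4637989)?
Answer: -4637939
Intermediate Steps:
Function('x')(C) = Add(5, Pow(C, 2))
Function('J')(n) = 5 (Function('J')(n) = Add(5, Pow(0, 2)) = Add(5, 0) = 5)
h = 50 (h = Mul(10, 5) = 50)
Add(h, -4637989) = Add(50, -4637989) = -4637939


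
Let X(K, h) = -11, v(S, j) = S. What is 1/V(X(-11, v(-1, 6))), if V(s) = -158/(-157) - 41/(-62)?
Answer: 9734/16233 ≈ 0.59964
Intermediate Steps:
V(s) = 16233/9734 (V(s) = -158*(-1/157) - 41*(-1/62) = 158/157 + 41/62 = 16233/9734)
1/V(X(-11, v(-1, 6))) = 1/(16233/9734) = 9734/16233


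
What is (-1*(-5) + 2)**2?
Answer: 49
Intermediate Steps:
(-1*(-5) + 2)**2 = (5 + 2)**2 = 7**2 = 49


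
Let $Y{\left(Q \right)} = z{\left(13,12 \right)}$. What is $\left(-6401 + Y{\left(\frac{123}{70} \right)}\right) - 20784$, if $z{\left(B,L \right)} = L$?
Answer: $-27173$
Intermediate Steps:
$Y{\left(Q \right)} = 12$
$\left(-6401 + Y{\left(\frac{123}{70} \right)}\right) - 20784 = \left(-6401 + 12\right) - 20784 = -6389 - 20784 = -27173$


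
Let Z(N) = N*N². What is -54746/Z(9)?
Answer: -54746/729 ≈ -75.097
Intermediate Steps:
Z(N) = N³
-54746/Z(9) = -54746/(9³) = -54746/729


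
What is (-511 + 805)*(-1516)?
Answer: -445704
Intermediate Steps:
(-511 + 805)*(-1516) = 294*(-1516) = -445704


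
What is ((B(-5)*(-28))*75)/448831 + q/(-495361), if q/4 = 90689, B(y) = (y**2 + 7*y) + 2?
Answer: -154494073436/222333372991 ≈ -0.69488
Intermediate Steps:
B(y) = 2 + y**2 + 7*y
q = 362756 (q = 4*90689 = 362756)
((B(-5)*(-28))*75)/448831 + q/(-495361) = (((2 + (-5)**2 + 7*(-5))*(-28))*75)/448831 + 362756/(-495361) = (((2 + 25 - 35)*(-28))*75)*(1/448831) + 362756*(-1/495361) = (-8*(-28)*75)*(1/448831) - 362756/495361 = (224*75)*(1/448831) - 362756/495361 = 16800*(1/448831) - 362756/495361 = 16800/448831 - 362756/495361 = -154494073436/222333372991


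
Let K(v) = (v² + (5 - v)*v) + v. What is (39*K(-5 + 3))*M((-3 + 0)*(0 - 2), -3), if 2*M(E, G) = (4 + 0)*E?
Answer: -5616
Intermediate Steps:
K(v) = v + v² + v*(5 - v) (K(v) = (v² + v*(5 - v)) + v = v + v² + v*(5 - v))
M(E, G) = 2*E (M(E, G) = ((4 + 0)*E)/2 = (4*E)/2 = 2*E)
(39*K(-5 + 3))*M((-3 + 0)*(0 - 2), -3) = (39*(6*(-5 + 3)))*(2*((-3 + 0)*(0 - 2))) = (39*(6*(-2)))*(2*(-3*(-2))) = (39*(-12))*(2*6) = -468*12 = -5616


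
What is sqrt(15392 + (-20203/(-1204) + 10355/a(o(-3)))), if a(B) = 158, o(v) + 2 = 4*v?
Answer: sqrt(34999245252601)/47558 ≈ 124.40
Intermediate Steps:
o(v) = -2 + 4*v
sqrt(15392 + (-20203/(-1204) + 10355/a(o(-3)))) = sqrt(15392 + (-20203/(-1204) + 10355/158)) = sqrt(15392 + (-20203*(-1/1204) + 10355*(1/158))) = sqrt(15392 + (20203/1204 + 10355/158)) = sqrt(15392 + 7829747/95116) = sqrt(1471855219/95116) = sqrt(34999245252601)/47558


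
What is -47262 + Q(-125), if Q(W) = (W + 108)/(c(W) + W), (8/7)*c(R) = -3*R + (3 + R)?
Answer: -36439138/771 ≈ -47262.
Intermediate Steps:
c(R) = 21/8 - 7*R/4 (c(R) = 7*(-3*R + (3 + R))/8 = 7*(3 - 2*R)/8 = 21/8 - 7*R/4)
Q(W) = (108 + W)/(21/8 - 3*W/4) (Q(W) = (W + 108)/((21/8 - 7*W/4) + W) = (108 + W)/(21/8 - 3*W/4))
-47262 + Q(-125) = -47262 + 8*(108 - 125)/(3*(7 - 2*(-125))) = -47262 + (8/3)*(-17)/(7 + 250) = -47262 + (8/3)*(-17)/257 = -47262 + (8/3)*(1/257)*(-17) = -47262 - 136/771 = -36439138/771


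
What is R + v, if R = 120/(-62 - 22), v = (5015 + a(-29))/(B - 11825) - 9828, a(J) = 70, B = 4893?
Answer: -476998787/48524 ≈ -9830.2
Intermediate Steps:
v = -68132781/6932 (v = (5015 + 70)/(4893 - 11825) - 9828 = 5085/(-6932) - 9828 = 5085*(-1/6932) - 9828 = -5085/6932 - 9828 = -68132781/6932 ≈ -9828.7)
R = -10/7 (R = 120/(-84) = -1/84*120 = -10/7 ≈ -1.4286)
R + v = -10/7 - 68132781/6932 = -476998787/48524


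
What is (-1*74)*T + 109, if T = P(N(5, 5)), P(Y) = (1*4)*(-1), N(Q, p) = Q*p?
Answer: 405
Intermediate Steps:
P(Y) = -4 (P(Y) = 4*(-1) = -4)
T = -4
(-1*74)*T + 109 = -1*74*(-4) + 109 = -74*(-4) + 109 = 296 + 109 = 405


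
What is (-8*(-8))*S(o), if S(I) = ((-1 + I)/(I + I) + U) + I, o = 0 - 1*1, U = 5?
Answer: 320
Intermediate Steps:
o = -1 (o = 0 - 1 = -1)
S(I) = 5 + I + (-1 + I)/(2*I) (S(I) = ((-1 + I)/(I + I) + 5) + I = ((-1 + I)/((2*I)) + 5) + I = ((-1 + I)*(1/(2*I)) + 5) + I = ((-1 + I)/(2*I) + 5) + I = (5 + (-1 + I)/(2*I)) + I = 5 + I + (-1 + I)/(2*I))
(-8*(-8))*S(o) = (-8*(-8))*(11/2 - 1 - 1/2/(-1)) = 64*(11/2 - 1 - 1/2*(-1)) = 64*(11/2 - 1 + 1/2) = 64*5 = 320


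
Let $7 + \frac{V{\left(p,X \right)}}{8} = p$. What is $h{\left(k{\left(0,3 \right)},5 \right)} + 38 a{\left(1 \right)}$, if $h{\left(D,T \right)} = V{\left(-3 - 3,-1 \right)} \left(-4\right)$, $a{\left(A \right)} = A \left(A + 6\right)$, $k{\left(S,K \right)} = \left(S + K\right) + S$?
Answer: $682$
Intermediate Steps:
$V{\left(p,X \right)} = -56 + 8 p$
$k{\left(S,K \right)} = K + 2 S$ ($k{\left(S,K \right)} = \left(K + S\right) + S = K + 2 S$)
$a{\left(A \right)} = A \left(6 + A\right)$
$h{\left(D,T \right)} = 416$ ($h{\left(D,T \right)} = \left(-56 + 8 \left(-3 - 3\right)\right) \left(-4\right) = \left(-56 + 8 \left(-6\right)\right) \left(-4\right) = \left(-56 - 48\right) \left(-4\right) = \left(-104\right) \left(-4\right) = 416$)
$h{\left(k{\left(0,3 \right)},5 \right)} + 38 a{\left(1 \right)} = 416 + 38 \cdot 1 \left(6 + 1\right) = 416 + 38 \cdot 1 \cdot 7 = 416 + 38 \cdot 7 = 416 + 266 = 682$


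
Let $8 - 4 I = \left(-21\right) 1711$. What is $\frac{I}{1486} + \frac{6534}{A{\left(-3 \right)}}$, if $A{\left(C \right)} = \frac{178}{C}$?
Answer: $- \frac{55058573}{529016} \approx -104.08$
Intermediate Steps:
$I = \frac{35939}{4}$ ($I = 2 - \frac{\left(-21\right) 1711}{4} = 2 - - \frac{35931}{4} = 2 + \frac{35931}{4} = \frac{35939}{4} \approx 8984.8$)
$\frac{I}{1486} + \frac{6534}{A{\left(-3 \right)}} = \frac{35939}{4 \cdot 1486} + \frac{6534}{178 \frac{1}{-3}} = \frac{35939}{4} \cdot \frac{1}{1486} + \frac{6534}{178 \left(- \frac{1}{3}\right)} = \frac{35939}{5944} + \frac{6534}{- \frac{178}{3}} = \frac{35939}{5944} + 6534 \left(- \frac{3}{178}\right) = \frac{35939}{5944} - \frac{9801}{89} = - \frac{55058573}{529016}$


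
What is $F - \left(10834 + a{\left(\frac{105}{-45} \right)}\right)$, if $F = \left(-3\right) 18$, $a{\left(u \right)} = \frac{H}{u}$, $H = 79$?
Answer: $- \frac{75979}{7} \approx -10854.0$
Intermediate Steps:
$a{\left(u \right)} = \frac{79}{u}$
$F = -54$
$F - \left(10834 + a{\left(\frac{105}{-45} \right)}\right) = -54 - \left(10834 + \frac{79}{105 \frac{1}{-45}}\right) = -54 - \left(10834 + \frac{79}{105 \left(- \frac{1}{45}\right)}\right) = -54 - \left(10834 + \frac{79}{- \frac{7}{3}}\right) = -54 - \left(10834 + 79 \left(- \frac{3}{7}\right)\right) = -54 - \left(10834 - \frac{237}{7}\right) = -54 - \frac{75601}{7} = - \frac{75979}{7}$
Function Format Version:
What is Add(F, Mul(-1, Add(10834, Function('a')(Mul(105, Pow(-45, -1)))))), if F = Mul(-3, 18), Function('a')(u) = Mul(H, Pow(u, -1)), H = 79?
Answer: Rational(-75979, 7) ≈ -10854.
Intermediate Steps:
Function('a')(u) = Mul(79, Pow(u, -1))
F = -54
Add(F, Mul(-1, Add(10834, Function('a')(Mul(105, Pow(-45, -1)))))) = Add(-54, Mul(-1, Add(10834, Mul(79, Pow(Mul(105, Pow(-45, -1)), -1))))) = Add(-54, Mul(-1, Add(10834, Mul(79, Pow(Mul(105, Rational(-1, 45)), -1))))) = Add(-54, Mul(-1, Add(10834, Mul(79, Pow(Rational(-7, 3), -1))))) = Add(-54, Mul(-1, Add(10834, Mul(79, Rational(-3, 7))))) = Add(-54, Mul(-1, Add(10834, Rational(-237, 7)))) = Add(-54, Mul(-1, Rational(75601, 7))) = Add(-54, Rational(-75601, 7)) = Rational(-75979, 7)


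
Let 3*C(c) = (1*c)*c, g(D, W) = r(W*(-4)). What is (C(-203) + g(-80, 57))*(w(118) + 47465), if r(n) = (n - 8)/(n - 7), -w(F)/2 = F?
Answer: 152468168489/235 ≈ 6.4880e+8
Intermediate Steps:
w(F) = -2*F
r(n) = (-8 + n)/(-7 + n)
g(D, W) = (-8 - 4*W)/(-7 - 4*W) (g(D, W) = (-8 + W*(-4))/(-7 + W*(-4)) = (-8 - 4*W)/(-7 - 4*W))
C(c) = c²/3 (C(c) = ((1*c)*c)/3 = (c*c)/3 = c²/3)
(C(-203) + g(-80, 57))*(w(118) + 47465) = ((⅓)*(-203)² + 4*(2 + 57)/(7 + 4*57))*(-2*118 + 47465) = ((⅓)*41209 + 4*59/(7 + 228))*(-236 + 47465) = (41209/3 + 4*59/235)*47229 = (41209/3 + 4*(1/235)*59)*47229 = (41209/3 + 236/235)*47229 = (9684823/705)*47229 = 152468168489/235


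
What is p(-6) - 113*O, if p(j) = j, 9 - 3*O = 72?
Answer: 2367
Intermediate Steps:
O = -21 (O = 3 - 1/3*72 = 3 - 24 = -21)
p(-6) - 113*O = -6 - 113*(-21) = -6 + 2373 = 2367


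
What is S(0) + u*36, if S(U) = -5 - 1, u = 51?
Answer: 1830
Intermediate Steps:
S(U) = -6
S(0) + u*36 = -6 + 51*36 = -6 + 1836 = 1830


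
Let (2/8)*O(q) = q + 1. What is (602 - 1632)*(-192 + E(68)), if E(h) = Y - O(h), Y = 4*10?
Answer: 440840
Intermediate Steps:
O(q) = 4 + 4*q (O(q) = 4*(q + 1) = 4*(1 + q) = 4 + 4*q)
Y = 40
E(h) = 36 - 4*h (E(h) = 40 - (4 + 4*h) = 40 + (-4 - 4*h) = 36 - 4*h)
(602 - 1632)*(-192 + E(68)) = (602 - 1632)*(-192 + (36 - 4*68)) = -1030*(-192 + (36 - 272)) = -1030*(-192 - 236) = -1030*(-428) = 440840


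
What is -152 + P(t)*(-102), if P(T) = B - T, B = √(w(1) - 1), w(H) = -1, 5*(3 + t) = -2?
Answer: -2494/5 - 102*I*√2 ≈ -498.8 - 144.25*I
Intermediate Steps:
t = -17/5 (t = -3 + (⅕)*(-2) = -3 - ⅖ = -17/5 ≈ -3.4000)
B = I*√2 (B = √(-1 - 1) = √(-2) = I*√2 ≈ 1.4142*I)
P(T) = -T + I*√2 (P(T) = I*√2 - T = -T + I*√2)
-152 + P(t)*(-102) = -152 + (-1*(-17/5) + I*√2)*(-102) = -152 + (17/5 + I*√2)*(-102) = -152 + (-1734/5 - 102*I*√2) = -2494/5 - 102*I*√2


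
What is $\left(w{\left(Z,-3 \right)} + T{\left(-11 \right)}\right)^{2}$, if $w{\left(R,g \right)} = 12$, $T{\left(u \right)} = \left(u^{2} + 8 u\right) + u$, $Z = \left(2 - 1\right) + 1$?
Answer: $1156$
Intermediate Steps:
$Z = 2$ ($Z = 1 + 1 = 2$)
$T{\left(u \right)} = u^{2} + 9 u$
$\left(w{\left(Z,-3 \right)} + T{\left(-11 \right)}\right)^{2} = \left(12 - 11 \left(9 - 11\right)\right)^{2} = \left(12 - -22\right)^{2} = \left(12 + 22\right)^{2} = 34^{2} = 1156$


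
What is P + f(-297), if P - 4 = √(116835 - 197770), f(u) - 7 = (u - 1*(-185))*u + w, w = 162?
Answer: 33437 + I*√80935 ≈ 33437.0 + 284.49*I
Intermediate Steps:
f(u) = 169 + u*(185 + u) (f(u) = 7 + ((u - 1*(-185))*u + 162) = 7 + ((u + 185)*u + 162) = 7 + ((185 + u)*u + 162) = 7 + (u*(185 + u) + 162) = 7 + (162 + u*(185 + u)) = 169 + u*(185 + u))
P = 4 + I*√80935 (P = 4 + √(116835 - 197770) = 4 + √(-80935) = 4 + I*√80935 ≈ 4.0 + 284.49*I)
P + f(-297) = (4 + I*√80935) + (169 + (-297)² + 185*(-297)) = (4 + I*√80935) + (169 + 88209 - 54945) = (4 + I*√80935) + 33433 = 33437 + I*√80935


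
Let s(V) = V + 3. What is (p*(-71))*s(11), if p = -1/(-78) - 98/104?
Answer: 72065/78 ≈ 923.91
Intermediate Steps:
s(V) = 3 + V
p = -145/156 (p = -1*(-1/78) - 98*1/104 = 1/78 - 49/52 = -145/156 ≈ -0.92949)
(p*(-71))*s(11) = (-145/156*(-71))*(3 + 11) = (10295/156)*14 = 72065/78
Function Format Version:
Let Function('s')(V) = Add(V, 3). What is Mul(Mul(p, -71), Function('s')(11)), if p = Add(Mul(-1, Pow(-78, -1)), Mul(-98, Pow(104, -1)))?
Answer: Rational(72065, 78) ≈ 923.91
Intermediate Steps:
Function('s')(V) = Add(3, V)
p = Rational(-145, 156) (p = Add(Mul(-1, Rational(-1, 78)), Mul(-98, Rational(1, 104))) = Add(Rational(1, 78), Rational(-49, 52)) = Rational(-145, 156) ≈ -0.92949)
Mul(Mul(p, -71), Function('s')(11)) = Mul(Mul(Rational(-145, 156), -71), Add(3, 11)) = Mul(Rational(10295, 156), 14) = Rational(72065, 78)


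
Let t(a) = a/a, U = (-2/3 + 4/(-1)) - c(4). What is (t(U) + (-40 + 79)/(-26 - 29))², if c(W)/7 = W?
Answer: 256/3025 ≈ 0.084628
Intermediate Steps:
c(W) = 7*W
U = -98/3 (U = (-2/3 + 4/(-1)) - 7*4 = (-2*⅓ + 4*(-1)) - 1*28 = (-⅔ - 4) - 28 = -14/3 - 28 = -98/3 ≈ -32.667)
t(a) = 1
(t(U) + (-40 + 79)/(-26 - 29))² = (1 + (-40 + 79)/(-26 - 29))² = (1 + 39/(-55))² = (1 + 39*(-1/55))² = (1 - 39/55)² = (16/55)² = 256/3025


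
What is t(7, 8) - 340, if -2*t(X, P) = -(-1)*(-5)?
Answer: -675/2 ≈ -337.50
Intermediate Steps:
t(X, P) = 5/2 (t(X, P) = -(-1)*(-1*(-5))/2 = -(-1)*5/2 = -1/2*(-5) = 5/2)
t(7, 8) - 340 = 5/2 - 340 = -675/2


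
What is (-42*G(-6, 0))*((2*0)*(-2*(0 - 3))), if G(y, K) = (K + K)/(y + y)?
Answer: 0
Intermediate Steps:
G(y, K) = K/y (G(y, K) = (2*K)/((2*y)) = (2*K)*(1/(2*y)) = K/y)
(-42*G(-6, 0))*((2*0)*(-2*(0 - 3))) = (-0/(-6))*((2*0)*(-2*(0 - 3))) = (-0*(-1)/6)*(0*(-2*(-3))) = (-42*0)*(0*6) = 0*0 = 0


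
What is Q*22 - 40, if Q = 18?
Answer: 356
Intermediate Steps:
Q*22 - 40 = 18*22 - 40 = 396 - 40 = 356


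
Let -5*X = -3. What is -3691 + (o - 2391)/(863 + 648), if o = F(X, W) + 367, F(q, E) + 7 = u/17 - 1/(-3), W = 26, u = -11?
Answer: -284535748/77061 ≈ -3692.3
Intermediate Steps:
X = ⅗ (X = -⅕*(-3) = ⅗ ≈ 0.60000)
F(q, E) = -373/51 (F(q, E) = -7 + (-11/17 - 1/(-3)) = -7 + (-11*1/17 - 1*(-⅓)) = -7 + (-11/17 + ⅓) = -7 - 16/51 = -373/51)
o = 18344/51 (o = -373/51 + 367 = 18344/51 ≈ 359.69)
-3691 + (o - 2391)/(863 + 648) = -3691 + (18344/51 - 2391)/(863 + 648) = -3691 - 103597/51/1511 = -3691 - 103597/51*1/1511 = -3691 - 103597/77061 = -284535748/77061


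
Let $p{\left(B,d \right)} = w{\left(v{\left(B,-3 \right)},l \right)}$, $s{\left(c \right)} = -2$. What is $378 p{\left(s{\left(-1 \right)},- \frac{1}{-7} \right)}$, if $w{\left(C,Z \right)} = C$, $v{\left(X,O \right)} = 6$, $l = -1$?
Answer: $2268$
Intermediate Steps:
$p{\left(B,d \right)} = 6$
$378 p{\left(s{\left(-1 \right)},- \frac{1}{-7} \right)} = 378 \cdot 6 = 2268$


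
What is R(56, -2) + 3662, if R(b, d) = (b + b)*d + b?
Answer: 3494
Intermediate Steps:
R(b, d) = b + 2*b*d (R(b, d) = (2*b)*d + b = 2*b*d + b = b + 2*b*d)
R(56, -2) + 3662 = 56*(1 + 2*(-2)) + 3662 = 56*(1 - 4) + 3662 = 56*(-3) + 3662 = -168 + 3662 = 3494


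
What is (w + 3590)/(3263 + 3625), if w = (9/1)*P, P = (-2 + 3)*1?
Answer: 3599/6888 ≈ 0.52250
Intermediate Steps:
P = 1 (P = 1*1 = 1)
w = 9 (w = (9/1)*1 = (9*1)*1 = 9*1 = 9)
(w + 3590)/(3263 + 3625) = (9 + 3590)/(3263 + 3625) = 3599/6888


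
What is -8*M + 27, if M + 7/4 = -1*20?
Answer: 201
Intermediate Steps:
M = -87/4 (M = -7/4 - 1*20 = -7/4 - 20 = -87/4 ≈ -21.750)
-8*M + 27 = -8*(-87/4) + 27 = 174 + 27 = 201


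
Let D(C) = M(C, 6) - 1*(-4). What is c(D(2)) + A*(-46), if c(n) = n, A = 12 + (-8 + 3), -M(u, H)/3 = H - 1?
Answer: -333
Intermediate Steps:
M(u, H) = 3 - 3*H (M(u, H) = -3*(H - 1) = -3*(-1 + H) = 3 - 3*H)
A = 7 (A = 12 - 5 = 7)
D(C) = -11 (D(C) = (3 - 3*6) - 1*(-4) = (3 - 18) + 4 = -15 + 4 = -11)
c(D(2)) + A*(-46) = -11 + 7*(-46) = -11 - 322 = -333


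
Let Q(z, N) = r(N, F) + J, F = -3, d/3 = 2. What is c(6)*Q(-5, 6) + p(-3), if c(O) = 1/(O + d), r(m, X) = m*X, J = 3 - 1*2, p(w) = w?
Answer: -53/12 ≈ -4.4167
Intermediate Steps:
J = 1 (J = 3 - 2 = 1)
d = 6 (d = 3*2 = 6)
r(m, X) = X*m
Q(z, N) = 1 - 3*N (Q(z, N) = -3*N + 1 = 1 - 3*N)
c(O) = 1/(6 + O) (c(O) = 1/(O + 6) = 1/(6 + O))
c(6)*Q(-5, 6) + p(-3) = (1 - 3*6)/(6 + 6) - 3 = (1 - 18)/12 - 3 = (1/12)*(-17) - 3 = -17/12 - 3 = -53/12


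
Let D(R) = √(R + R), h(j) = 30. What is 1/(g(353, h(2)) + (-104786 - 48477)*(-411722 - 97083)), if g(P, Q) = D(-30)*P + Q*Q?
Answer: 15596196323/1216206698727795096953 - 706*I*√15/6081033493638975484765 ≈ 1.2824e-11 - 4.4965e-19*I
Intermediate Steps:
D(R) = √2*√R (D(R) = √(2*R) = √2*√R)
g(P, Q) = Q² + 2*I*P*√15 (g(P, Q) = (√2*√(-30))*P + Q*Q = (√2*(I*√30))*P + Q² = (2*I*√15)*P + Q² = 2*I*P*√15 + Q² = Q² + 2*I*P*√15)
1/(g(353, h(2)) + (-104786 - 48477)*(-411722 - 97083)) = 1/((30² + 2*I*353*√15) + (-104786 - 48477)*(-411722 - 97083)) = 1/((900 + 706*I*√15) - 153263*(-508805)) = 1/((900 + 706*I*√15) + 77980980715) = 1/(77980981615 + 706*I*√15)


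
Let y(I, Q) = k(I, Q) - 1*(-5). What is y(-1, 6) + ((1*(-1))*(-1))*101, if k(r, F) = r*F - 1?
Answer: 99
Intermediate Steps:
k(r, F) = -1 + F*r (k(r, F) = F*r - 1 = -1 + F*r)
y(I, Q) = 4 + I*Q (y(I, Q) = (-1 + Q*I) - 1*(-5) = (-1 + I*Q) + 5 = 4 + I*Q)
y(-1, 6) + ((1*(-1))*(-1))*101 = (4 - 1*6) + ((1*(-1))*(-1))*101 = (4 - 6) - 1*(-1)*101 = -2 + 1*101 = -2 + 101 = 99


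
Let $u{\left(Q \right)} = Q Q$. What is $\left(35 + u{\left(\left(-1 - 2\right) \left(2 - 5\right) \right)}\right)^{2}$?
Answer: $13456$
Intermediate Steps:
$u{\left(Q \right)} = Q^{2}$
$\left(35 + u{\left(\left(-1 - 2\right) \left(2 - 5\right) \right)}\right)^{2} = \left(35 + \left(\left(-1 - 2\right) \left(2 - 5\right)\right)^{2}\right)^{2} = \left(35 + \left(\left(-3\right) \left(-3\right)\right)^{2}\right)^{2} = \left(35 + 9^{2}\right)^{2} = \left(35 + 81\right)^{2} = 116^{2} = 13456$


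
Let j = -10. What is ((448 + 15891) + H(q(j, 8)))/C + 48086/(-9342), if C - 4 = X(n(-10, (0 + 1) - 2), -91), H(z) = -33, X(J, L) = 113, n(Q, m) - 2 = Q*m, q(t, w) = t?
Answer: 8150255/60723 ≈ 134.22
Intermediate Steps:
n(Q, m) = 2 + Q*m
C = 117 (C = 4 + 113 = 117)
((448 + 15891) + H(q(j, 8)))/C + 48086/(-9342) = ((448 + 15891) - 33)/117 + 48086/(-9342) = (16339 - 33)*(1/117) + 48086*(-1/9342) = 16306*(1/117) - 24043/4671 = 16306/117 - 24043/4671 = 8150255/60723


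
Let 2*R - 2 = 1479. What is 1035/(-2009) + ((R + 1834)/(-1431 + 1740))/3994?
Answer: -2544337879/4958798628 ≈ -0.51310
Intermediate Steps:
R = 1481/2 (R = 1 + (½)*1479 = 1 + 1479/2 = 1481/2 ≈ 740.50)
1035/(-2009) + ((R + 1834)/(-1431 + 1740))/3994 = 1035/(-2009) + ((1481/2 + 1834)/(-1431 + 1740))/3994 = 1035*(-1/2009) + ((5149/2)/309)*(1/3994) = -1035/2009 + ((5149/2)*(1/309))*(1/3994) = -1035/2009 + (5149/618)*(1/3994) = -1035/2009 + 5149/2468292 = -2544337879/4958798628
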